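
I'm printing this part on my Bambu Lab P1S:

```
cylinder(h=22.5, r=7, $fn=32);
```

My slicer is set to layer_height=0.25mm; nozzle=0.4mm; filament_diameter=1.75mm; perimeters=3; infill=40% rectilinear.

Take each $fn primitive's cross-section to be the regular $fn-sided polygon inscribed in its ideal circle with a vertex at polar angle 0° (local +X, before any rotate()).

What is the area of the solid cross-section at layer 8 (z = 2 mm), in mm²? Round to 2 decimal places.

152.95 mm²

At z = 2 mm: the r=7 cylinder contributes a regular 32-gon of circumradius 7 (area = (32/2)·7.000²·sin(360°/32) = 152.95 mm²). Overall, the cross-section is a single solid region. Net area = 152.95 mm².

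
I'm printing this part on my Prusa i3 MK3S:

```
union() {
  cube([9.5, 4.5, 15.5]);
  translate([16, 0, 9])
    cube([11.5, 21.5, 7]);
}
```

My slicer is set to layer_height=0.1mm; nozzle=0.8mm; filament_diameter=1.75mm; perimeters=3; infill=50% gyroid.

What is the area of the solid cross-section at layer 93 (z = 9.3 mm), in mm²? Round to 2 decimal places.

290.00 mm²

At z = 9.3 mm: the cube is present — its section is the full 9.5×4.5 rectangle (area 42.75 mm²); the cube at (16, 0) (footprint 11.5×21.5) is included at this height (area 247.25 mm²); Merging all regions: the 2 present regions are separate (no shared area or edge), so areas and boundary lengths simply add and each stays a separate island — area = 290.00 mm². Overall, the cross-section has 2 separate islands. Net area = 290.00 mm².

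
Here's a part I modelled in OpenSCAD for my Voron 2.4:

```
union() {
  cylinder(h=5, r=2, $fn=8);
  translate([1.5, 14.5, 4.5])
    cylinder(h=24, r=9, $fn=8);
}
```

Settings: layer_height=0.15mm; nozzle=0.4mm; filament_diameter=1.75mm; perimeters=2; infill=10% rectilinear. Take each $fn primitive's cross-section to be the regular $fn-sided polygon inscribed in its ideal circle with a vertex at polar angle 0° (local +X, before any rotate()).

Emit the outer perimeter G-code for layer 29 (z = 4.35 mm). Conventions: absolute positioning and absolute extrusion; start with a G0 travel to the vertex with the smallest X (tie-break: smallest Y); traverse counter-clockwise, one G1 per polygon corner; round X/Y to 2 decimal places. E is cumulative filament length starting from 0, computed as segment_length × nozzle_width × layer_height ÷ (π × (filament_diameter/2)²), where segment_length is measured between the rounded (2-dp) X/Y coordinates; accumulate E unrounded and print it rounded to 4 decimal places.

G0 X-2.00 Y0.00 Z4.35
G1 X-1.41 Y-1.41 E0.0381
G1 X0.00 Y-2.00 E0.0763
G1 X1.41 Y-1.41 E0.1144
G1 X2.00 Y0.00 E0.1525
G1 X1.41 Y1.41 E0.1906
G1 X0.00 Y2.00 E0.2288
G1 X-1.41 Y1.41 E0.2669
G1 X-2.00 Y0.00 E0.3050

At z = 4.35 mm: the r=2 cylinder contributes a regular 8-gon of circumradius 2; the cylinder at (1.5, 14.5) does not reach this height (z outside [4.5, 28.5]); Merging all regions: only the r=2 cylinder is present, so the union is just that shape — 1 connected region. The outline is a single polygon with 8 vertices. Extrusion per mm of travel: 0.4 × 0.15 / (π × 0.875²) = 0.024945. Accumulating E over each segment gives final E = 0.3050.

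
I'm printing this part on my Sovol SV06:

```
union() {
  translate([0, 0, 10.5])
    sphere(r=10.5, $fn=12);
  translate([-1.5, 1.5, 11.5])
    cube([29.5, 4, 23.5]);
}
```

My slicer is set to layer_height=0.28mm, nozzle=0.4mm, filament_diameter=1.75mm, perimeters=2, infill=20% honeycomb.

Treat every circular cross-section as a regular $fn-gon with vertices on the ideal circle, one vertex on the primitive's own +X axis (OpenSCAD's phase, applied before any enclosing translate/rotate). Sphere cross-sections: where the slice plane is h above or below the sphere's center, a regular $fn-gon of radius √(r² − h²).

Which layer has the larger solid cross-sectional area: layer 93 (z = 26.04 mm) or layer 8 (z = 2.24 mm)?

layer 8 (z = 2.24 mm)

Layer 93 (z = 26.04): the sphere does not reach this height (|z−center|=15.540 > r=10.5); the 29.5×4 cube at (-1.5, 1.5) contributes its full rectangle (area 118.00 mm²); Merging all regions: only the 29.5×4 cube at (-1.5, 1.5) is present, so the union is just that shape — area = 118.00 mm². So its area = 118.00 mm². Layer 8 (z = 2.24): the r=10.5 sphere contributes a regular 12-gon of circumradius √(10.5²−8.26²) = 6.482 (area = (12/2)·6.482²·sin(360°/12) = 126.07 mm²); the cube at (-1.5, 1.5) is not intersected at this z (z outside [11.5, 35]); Taking the union: only the r=10.5 sphere is present, so the union is just that shape — area = 126.07 mm². So its area = 126.07 mm². Layer 8 is larger (126.07 vs 118.00 mm²).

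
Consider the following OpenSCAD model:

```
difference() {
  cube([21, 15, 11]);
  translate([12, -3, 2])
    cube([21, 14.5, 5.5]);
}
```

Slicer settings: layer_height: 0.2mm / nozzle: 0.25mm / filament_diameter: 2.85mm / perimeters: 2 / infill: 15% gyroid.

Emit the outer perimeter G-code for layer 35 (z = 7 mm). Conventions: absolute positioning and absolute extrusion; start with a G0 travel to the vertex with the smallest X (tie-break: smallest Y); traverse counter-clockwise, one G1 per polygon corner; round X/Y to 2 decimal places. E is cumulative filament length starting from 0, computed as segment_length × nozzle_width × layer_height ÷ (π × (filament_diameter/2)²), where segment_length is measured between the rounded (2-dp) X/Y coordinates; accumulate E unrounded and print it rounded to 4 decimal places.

At z = 7 mm: the cube (footprint 21×15) is included at this height; the cube at (12, -3) (footprint 21×14.5) is included at this height; Taking the first minus the rest: starting from the 21×15 cube, the 21×14.5 cube at (12, -3) partially overlaps it — only the 103.50 mm² overlap (of its 304.50 mm²) is removed, clipping the outline — 1 connected region. The outline is a single polygon with 6 vertices. Extrusion per mm of travel: 0.25 × 0.2 / (π × 1.425²) = 0.007838. Accumulating E over each segment gives final E = 0.5643.

G0 X0.00 Y0.00 Z7.00
G1 X12.00 Y0.00 E0.0941
G1 X12.00 Y11.50 E0.1842
G1 X21.00 Y11.50 E0.2547
G1 X21.00 Y15.00 E0.2822
G1 X0.00 Y15.00 E0.4468
G1 X0.00 Y0.00 E0.5643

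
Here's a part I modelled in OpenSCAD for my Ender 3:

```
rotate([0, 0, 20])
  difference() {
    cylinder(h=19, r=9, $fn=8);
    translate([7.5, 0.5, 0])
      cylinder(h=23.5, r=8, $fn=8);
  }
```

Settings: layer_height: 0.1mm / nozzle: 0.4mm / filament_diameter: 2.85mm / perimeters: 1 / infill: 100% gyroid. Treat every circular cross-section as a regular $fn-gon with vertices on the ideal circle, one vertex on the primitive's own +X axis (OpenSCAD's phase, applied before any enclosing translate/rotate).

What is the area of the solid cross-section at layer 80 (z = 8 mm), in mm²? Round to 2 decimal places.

At z = 8 mm: the r=9 cylinder contributes a regular 8-gon of circumradius 9 (area = (8/2)·9.000²·sin(360°/8) = 229.10 mm²); the r=8 cylinder at (7.5, 0.5) gives a regular 8-gon of circumradius 8 (constant along its height) (area = (8/2)·8.000²·sin(360°/8) = 181.02 mm²); After the difference (first − rest): starting from the r=9 cylinder (229.10 mm²), the r=8 cylinder at (7.5, 0.5) partially overlaps it — only the 87.70 mm² overlap (of its 181.02 mm²) is removed, clipping the outline — area = 141.40 mm²; (whole slice rotated 20° about Z — lengths, areas and connectivity unchanged). Overall, the cross-section is a single solid region. Net area = 141.40 mm².

141.40 mm²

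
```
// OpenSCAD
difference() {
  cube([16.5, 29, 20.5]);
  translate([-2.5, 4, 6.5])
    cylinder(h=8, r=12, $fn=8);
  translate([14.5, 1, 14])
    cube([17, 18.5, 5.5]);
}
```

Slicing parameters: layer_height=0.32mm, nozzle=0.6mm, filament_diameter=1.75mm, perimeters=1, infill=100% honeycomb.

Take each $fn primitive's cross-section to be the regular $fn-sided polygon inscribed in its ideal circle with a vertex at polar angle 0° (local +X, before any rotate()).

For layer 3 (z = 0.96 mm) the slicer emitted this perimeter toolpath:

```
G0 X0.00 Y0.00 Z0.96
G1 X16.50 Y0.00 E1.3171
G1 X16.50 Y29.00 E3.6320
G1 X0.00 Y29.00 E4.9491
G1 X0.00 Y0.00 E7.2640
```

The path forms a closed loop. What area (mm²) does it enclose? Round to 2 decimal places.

478.50 mm²

Apply the shoelace formula to the sequence of (X, Y) vertices; enclosed area = 478.50 mm².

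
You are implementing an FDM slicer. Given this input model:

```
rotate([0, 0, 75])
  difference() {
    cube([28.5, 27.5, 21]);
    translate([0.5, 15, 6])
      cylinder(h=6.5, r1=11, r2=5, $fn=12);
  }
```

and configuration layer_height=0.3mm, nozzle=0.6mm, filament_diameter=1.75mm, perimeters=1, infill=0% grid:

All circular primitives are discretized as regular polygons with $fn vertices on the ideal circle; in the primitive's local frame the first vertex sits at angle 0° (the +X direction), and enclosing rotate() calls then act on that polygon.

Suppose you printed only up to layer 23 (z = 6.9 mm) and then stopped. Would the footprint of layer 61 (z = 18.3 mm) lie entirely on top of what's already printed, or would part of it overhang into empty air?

part overhangs

Compare the two slices. At z = 6.9: the 28.5×27.5 cube contributes its full rectangle (area 783.75 mm²); the cone at (0.5, 15): at t=0.138 of its height the radius interpolates to r₁+(r₂−r₁)t = 10.169, giving a regular 12-gon of that circumradius (area = (12/2)·10.169²·sin(360°/12) = 310.24 mm²); After the difference (first − rest): starting from the 28.5×27.5 cube (783.75 mm²), the cone at (0.5, 15) partially overlaps it — only the 165.22 mm² overlap (of its 310.24 mm²) is removed, clipping the outline — area = 618.53 mm²; (rotated 75° about Z; rotation is an isometry so areas/perimeters/island counts are preserved). At z = 18.3: the 28.5×27.5 cube contributes its full rectangle (area 783.75 mm²); the cone at (0.5, 15) is absent (z outside [6, 12.5]); Taking the first minus the rest: none of the subtracted shapes is present at this height, so the 28.5×27.5 cube is unchanged — area = 783.75 mm²; (whole slice rotated 75° about Z — lengths, areas and connectivity unchanged). Checking containment: at z = 18.3 the cross-section extends beyond the z = 6.9 cross-section by about 165.22 mm².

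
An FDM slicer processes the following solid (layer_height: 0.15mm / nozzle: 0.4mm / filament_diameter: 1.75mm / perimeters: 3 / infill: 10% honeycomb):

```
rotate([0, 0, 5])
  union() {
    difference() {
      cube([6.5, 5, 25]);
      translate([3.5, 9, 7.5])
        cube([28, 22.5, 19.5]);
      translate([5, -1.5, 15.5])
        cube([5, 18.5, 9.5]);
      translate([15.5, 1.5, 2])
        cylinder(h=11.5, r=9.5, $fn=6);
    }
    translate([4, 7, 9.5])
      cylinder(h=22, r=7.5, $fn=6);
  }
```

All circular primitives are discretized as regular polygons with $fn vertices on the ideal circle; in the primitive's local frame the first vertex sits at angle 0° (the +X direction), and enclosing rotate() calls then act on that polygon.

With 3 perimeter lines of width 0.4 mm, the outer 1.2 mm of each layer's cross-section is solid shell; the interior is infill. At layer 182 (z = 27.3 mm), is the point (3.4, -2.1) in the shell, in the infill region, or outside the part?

outside

At z = 27.3 mm: the cube does not reach this height (z outside [0, 25]); the cube at (3.5, 9) is not intersected at this z (z outside [7.5, 27]); the cube at (5, -1.5) does not reach this height (z outside [15.5, 25]); the cylinder at (15.5, 1.5) does not reach this height (z outside [2, 13.5]); Taking the first minus the rest: the first operand is absent here, so nothing remains; the cylinder at (4, 7): section is a regular 6-gon, circumradius r=7.5; Combining (union): only the r=7.5 cylinder at (4, 7) is present, so the union is just that shape — 1 connected region; (rotated 5° about Z; rotation is an isometry so areas/perimeters/island counts are preserved). Overall, the cross-section is a single solid region. Undo the 5° rotation: the query point maps to (3.204, -2.388) in the un-rotated model frame. The nearest boundary edge runs (0.25, 0.50)→(7.75, 0.50); distance from the point to it = 2.89 mm. The point is not inside any of the regions above, so it lies outside the cross-section (2.89 mm from the nearest boundary).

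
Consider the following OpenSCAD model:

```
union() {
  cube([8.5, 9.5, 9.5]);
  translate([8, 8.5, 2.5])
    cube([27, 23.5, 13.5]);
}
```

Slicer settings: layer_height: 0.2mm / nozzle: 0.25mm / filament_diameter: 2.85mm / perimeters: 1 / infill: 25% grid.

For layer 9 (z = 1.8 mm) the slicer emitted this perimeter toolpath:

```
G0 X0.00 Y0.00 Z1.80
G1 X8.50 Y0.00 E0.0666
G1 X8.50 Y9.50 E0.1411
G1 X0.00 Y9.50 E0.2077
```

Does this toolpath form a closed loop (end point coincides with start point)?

Start point (G0): (0.00, 0.00). End point (last G1): the path does not return to the start — open.

no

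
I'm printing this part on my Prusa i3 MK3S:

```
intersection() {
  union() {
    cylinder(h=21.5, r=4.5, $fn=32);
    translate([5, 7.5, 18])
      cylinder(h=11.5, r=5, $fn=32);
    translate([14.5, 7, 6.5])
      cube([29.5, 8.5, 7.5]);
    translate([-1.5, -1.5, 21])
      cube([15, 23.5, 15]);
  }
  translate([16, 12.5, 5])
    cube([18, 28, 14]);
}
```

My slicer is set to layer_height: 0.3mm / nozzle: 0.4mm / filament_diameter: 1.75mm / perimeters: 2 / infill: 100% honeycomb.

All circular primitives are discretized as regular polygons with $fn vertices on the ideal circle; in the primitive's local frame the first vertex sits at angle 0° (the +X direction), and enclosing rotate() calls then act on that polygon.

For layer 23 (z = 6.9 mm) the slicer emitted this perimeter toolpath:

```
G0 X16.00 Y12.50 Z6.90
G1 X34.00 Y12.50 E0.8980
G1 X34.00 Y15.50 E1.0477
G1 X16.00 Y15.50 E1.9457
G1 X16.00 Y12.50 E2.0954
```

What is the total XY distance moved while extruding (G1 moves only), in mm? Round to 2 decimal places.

42.00 mm

Sum the Euclidean lengths of each G1 segment: total = 42.00 mm.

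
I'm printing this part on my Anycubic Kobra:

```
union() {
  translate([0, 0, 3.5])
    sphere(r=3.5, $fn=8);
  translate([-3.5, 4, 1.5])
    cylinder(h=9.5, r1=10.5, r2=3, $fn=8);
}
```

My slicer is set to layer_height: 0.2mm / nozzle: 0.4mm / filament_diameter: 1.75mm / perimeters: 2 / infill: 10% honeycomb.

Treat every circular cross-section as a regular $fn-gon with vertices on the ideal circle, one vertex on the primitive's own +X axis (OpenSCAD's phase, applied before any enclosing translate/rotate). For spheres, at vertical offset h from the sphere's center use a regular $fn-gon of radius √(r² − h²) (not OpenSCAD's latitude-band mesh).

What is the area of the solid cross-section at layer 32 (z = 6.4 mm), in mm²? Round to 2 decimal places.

126.40 mm²

At z = 6.4 mm: the sphere: section is a regular 8-gon, circumradius = √(r²−h²) = √(3.5²−2.9²) = 1.960 (area = (8/2)·1.960²·sin(360°/8) = 10.86 mm²); the cone at (-3.5, 4) contributes a regular 8-gon of circumradius 6.632 (interpolated between r1=10.5 and r2=3 at t=0.516) (area = (8/2)·6.632²·sin(360°/8) = 124.39 mm²); Taking the union: the regions partially overlap — summed areas 135.25 mm² minus the doubly-counted overlap 8.85 mm² gives 126.40 mm² — area = 126.40 mm². Overall, the cross-section is a single solid region. Net area = 126.40 mm².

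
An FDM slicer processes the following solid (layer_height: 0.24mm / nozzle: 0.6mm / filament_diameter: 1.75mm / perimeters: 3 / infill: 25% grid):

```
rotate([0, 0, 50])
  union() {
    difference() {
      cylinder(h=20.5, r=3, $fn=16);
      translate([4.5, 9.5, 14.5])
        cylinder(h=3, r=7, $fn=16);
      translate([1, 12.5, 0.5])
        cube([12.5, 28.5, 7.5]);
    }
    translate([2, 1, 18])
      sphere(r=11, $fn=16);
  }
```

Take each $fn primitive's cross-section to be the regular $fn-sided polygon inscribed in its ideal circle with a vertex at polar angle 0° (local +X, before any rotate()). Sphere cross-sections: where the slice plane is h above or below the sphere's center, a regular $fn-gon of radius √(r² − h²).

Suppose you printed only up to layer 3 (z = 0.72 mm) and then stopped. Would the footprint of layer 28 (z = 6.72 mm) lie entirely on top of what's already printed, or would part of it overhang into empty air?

entirely on top

Compare the two slices. At z = 0.72: the r=3 cylinder gives a regular 16-gon of circumradius 3 (constant along its height) (area = (16/2)·3.000²·sin(360°/16) = 27.55 mm²); the cylinder at (4.5, 9.5) does not reach this height (z outside [14.5, 17.5]); the cube at (1, 12.5) is present — its section is the full 12.5×28.5 rectangle (area 356.25 mm²); After the difference (first − rest): starting from the r=3 cylinder (27.55 mm²), the 12.5×28.5 cube at (1, 12.5) misses the remaining region (no effect) — area = 27.55 mm²; the sphere at (2, 1) is absent (|z−center|=17.280 > r=11); Combining (union): only the result so far is present, so the union is just that shape — area = 27.55 mm²; (whole slice rotated 50° about Z — lengths, areas and connectivity unchanged). At z = 6.72: the cylinder: section is a regular 16-gon, circumradius r=3 (area = (16/2)·3.000²·sin(360°/16) = 27.55 mm²); the cylinder at (4.5, 9.5) does not reach this height (z outside [14.5, 17.5]); the 12.5×28.5 cube at (1, 12.5) contributes its full rectangle (area 356.25 mm²); Taking the first minus the rest: starting from the r=3 cylinder (27.55 mm²), the 12.5×28.5 cube at (1, 12.5) misses the remaining region (no effect) — area = 27.55 mm²; the sphere at (2, 1) does not reach this height (|z−center|=11.280 > r=11); Combining (union): only the result so far is present, so the union is just that shape — area = 27.55 mm²; (rotated 50° about Z; rotation is an isometry so areas/perimeters/island counts are preserved). Checking containment: the cross-section at z = 6.72 is a subset of the cross-section at z = 0.72.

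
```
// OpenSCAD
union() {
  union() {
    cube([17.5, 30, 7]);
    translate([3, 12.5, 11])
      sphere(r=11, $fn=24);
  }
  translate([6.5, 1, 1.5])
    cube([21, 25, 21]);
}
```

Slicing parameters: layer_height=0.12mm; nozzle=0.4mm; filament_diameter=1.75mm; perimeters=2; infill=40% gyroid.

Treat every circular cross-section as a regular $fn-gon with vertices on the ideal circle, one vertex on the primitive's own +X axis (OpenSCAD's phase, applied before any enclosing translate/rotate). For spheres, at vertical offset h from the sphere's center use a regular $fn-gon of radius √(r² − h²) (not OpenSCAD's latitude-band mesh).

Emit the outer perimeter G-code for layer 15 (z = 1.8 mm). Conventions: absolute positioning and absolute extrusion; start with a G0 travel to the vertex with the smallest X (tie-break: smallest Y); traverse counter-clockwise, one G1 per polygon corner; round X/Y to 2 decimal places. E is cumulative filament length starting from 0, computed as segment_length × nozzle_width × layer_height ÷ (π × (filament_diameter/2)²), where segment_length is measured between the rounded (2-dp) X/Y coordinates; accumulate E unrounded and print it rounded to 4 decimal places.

G0 X-3.03 Y12.50 Z1.80
G1 X-2.82 Y10.94 E0.0314
G1 X-2.22 Y9.49 E0.0627
G1 X-1.26 Y8.24 E0.0942
G1 X-0.01 Y7.28 E0.1256
G1 X0.00 Y7.27 E0.1259
G1 X0.00 Y0.00 E0.2710
G1 X17.50 Y0.00 E0.6202
G1 X17.50 Y1.00 E0.6402
G1 X27.50 Y1.00 E0.8397
G1 X27.50 Y26.00 E1.3386
G1 X17.50 Y26.00 E1.5382
G1 X17.50 Y30.00 E1.6180
G1 X0.00 Y30.00 E1.9673
G1 X0.00 Y17.73 E2.2121
G1 X-0.01 Y17.72 E2.2124
G1 X-1.26 Y16.76 E2.2439
G1 X-2.22 Y15.51 E2.2753
G1 X-2.82 Y14.06 E2.3066
G1 X-3.03 Y12.50 E2.3380

At z = 1.8 mm: the cube is present — its section is the full 17.5×30 rectangle; the sphere at (3, 12.5): section is a regular 24-gon, circumradius = √(r²−h²) = √(11²−9.2²) = 6.030; Combining (union): the regions partially overlap (shared area 90.87 mm²), so overlapping operands fuse into one piece — 1 connected region; the 21×25 cube at (6.5, 1) contributes its full rectangle; Combining (union): the regions partially overlap (shared area 275.00 mm²), so overlapping operands fuse into one piece — 1 connected region. The outline is a single polygon with 19 vertices. Extrusion per mm of travel: 0.4 × 0.12 / (π × 0.875²) = 0.019956. Accumulating E over each segment gives final E = 2.3380.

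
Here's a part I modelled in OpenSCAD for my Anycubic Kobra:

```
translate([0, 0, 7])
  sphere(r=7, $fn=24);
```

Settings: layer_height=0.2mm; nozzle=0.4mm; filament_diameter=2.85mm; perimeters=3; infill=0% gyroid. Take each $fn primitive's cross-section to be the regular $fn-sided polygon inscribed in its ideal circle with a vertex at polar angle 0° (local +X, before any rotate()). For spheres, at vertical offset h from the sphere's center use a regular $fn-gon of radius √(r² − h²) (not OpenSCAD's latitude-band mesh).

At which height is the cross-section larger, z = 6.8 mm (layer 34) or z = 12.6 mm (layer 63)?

layer 34 (z = 6.8 mm)

Layer 34 (z = 6.8): the sphere: section is a regular 24-gon, circumradius = √(r²−h²) = √(7²−0.2²) = 6.997 (area = (24/2)·6.997²·sin(360°/24) = 152.06 mm²). So its area = 152.06 mm². Layer 63 (z = 12.6): the r=7 sphere slices to a regular 24-gon of circumradius 4.200 (√(r²−h²) with h=5.6 from center) (area = (24/2)·4.200²·sin(360°/24) = 54.79 mm²). So its area = 54.79 mm². Layer 34 is larger (152.06 vs 54.79 mm²).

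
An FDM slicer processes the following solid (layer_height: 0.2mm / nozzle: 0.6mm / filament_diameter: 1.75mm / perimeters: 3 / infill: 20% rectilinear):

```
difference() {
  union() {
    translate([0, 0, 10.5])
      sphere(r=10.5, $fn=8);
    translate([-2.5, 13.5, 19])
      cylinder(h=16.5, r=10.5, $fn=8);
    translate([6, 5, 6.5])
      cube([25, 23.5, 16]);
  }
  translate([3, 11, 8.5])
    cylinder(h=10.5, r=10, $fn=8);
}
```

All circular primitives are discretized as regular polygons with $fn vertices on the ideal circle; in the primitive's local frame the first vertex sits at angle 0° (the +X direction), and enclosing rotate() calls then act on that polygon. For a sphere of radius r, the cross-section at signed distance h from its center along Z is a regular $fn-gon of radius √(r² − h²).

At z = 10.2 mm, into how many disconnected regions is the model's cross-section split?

2

At z = 10.2 mm: the sphere: section is a regular 8-gon, circumradius = √(r²−h²) = √(10.5²−0.3²) = 10.496; the cylinder at (-2.5, 13.5) is absent (z outside [19, 35.5]); the cube at (6, 5) (footprint 25×23.5) is included at this height; Taking the union: the regions partially overlap (shared area 5.08 mm²), so overlapping operands fuse into one piece — 1 connected region; the cylinder at (3, 11): section is a regular 8-gon, circumradius r=10; Taking the first minus the rest: starting from that combined region, the r=10 cylinder at (3, 11) partially overlaps it — only the 159.87 mm² overlap (of its 282.84 mm²) is removed, clipping the outline — 2 connected regions. The result has 2 disconnected regions.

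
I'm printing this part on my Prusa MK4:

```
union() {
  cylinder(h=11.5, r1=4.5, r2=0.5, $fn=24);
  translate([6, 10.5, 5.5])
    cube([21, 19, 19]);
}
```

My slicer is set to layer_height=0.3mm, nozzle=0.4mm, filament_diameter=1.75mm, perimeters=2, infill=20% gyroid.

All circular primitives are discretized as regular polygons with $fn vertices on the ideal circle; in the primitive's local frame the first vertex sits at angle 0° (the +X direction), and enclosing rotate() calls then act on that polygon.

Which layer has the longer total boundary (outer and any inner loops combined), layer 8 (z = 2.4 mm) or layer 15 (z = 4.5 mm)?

layer 8 (z = 2.4 mm)

Layer 8 (z = 2.4): the cone: at t=0.209 of its height the radius interpolates to r₁+(r₂−r₁)t = 3.665, giving a regular 24-gon of that circumradius (perimeter = 2·24·3.665·sin(180°/24) = 22.96 mm); the cube at (6, 10.5) is absent (z outside [5.5, 24.5]); Combining (union): only the cone is present, so the union is just that shape — boundary = 22.96 mm. So its perimeter = 22.96 mm. Layer 15 (z = 4.5): the cone: at t=0.391 of its height the radius interpolates to r₁+(r₂−r₁)t = 2.935, giving a regular 24-gon of that circumradius (perimeter = 2·24·2.935·sin(180°/24) = 18.39 mm); the cube at (6, 10.5) is absent (z outside [5.5, 24.5]); Merging all regions: only the cone is present, so the union is just that shape — boundary = 18.39 mm. So its perimeter = 18.39 mm. Layer 8 is larger (22.96 vs 18.39 mm).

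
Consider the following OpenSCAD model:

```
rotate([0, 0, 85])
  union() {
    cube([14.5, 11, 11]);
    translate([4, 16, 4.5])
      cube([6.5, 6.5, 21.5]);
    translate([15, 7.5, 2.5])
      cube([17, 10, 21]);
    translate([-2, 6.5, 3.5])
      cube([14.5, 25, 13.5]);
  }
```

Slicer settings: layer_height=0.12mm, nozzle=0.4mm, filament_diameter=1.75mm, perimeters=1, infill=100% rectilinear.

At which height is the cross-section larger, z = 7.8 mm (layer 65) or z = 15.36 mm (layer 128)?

Layer 65 (z = 7.8): the 14.5×11 cube contributes its full rectangle (area 159.50 mm²); the 6.5×6.5 cube at (4, 16) contributes its full rectangle (area 42.25 mm²); the 17×10 cube at (15, 7.5) contributes its full rectangle (area 170.00 mm²); the cube at (-2, 6.5) (footprint 14.5×25) is included at this height (area 362.50 mm²); Merging all regions: the regions partially overlap — summed areas 734.25 mm² minus the doubly-counted overlap 98.50 mm² gives 635.75 mm² — area = 635.75 mm²; (rotated 85° about Z; rotation is an isometry so areas/perimeters/island counts are preserved). So its area = 635.75 mm². Layer 128 (z = 15.36): the cube is absent (z outside [0, 11]); the cube at (4, 16) is present — its section is the full 6.5×6.5 rectangle (area 42.25 mm²); the 17×10 cube at (15, 7.5) contributes its full rectangle (area 170.00 mm²); the cube at (-2, 6.5) is present — its section is the full 14.5×25 rectangle (area 362.50 mm²); Combining (union): the regions partially overlap — summed areas 574.75 mm² minus the doubly-counted overlap 42.25 mm² gives 532.50 mm² — area = 532.50 mm²; (rotated 85° about Z; rotation is an isometry so areas/perimeters/island counts are preserved). So its area = 532.50 mm². Layer 65 is larger (635.75 vs 532.50 mm²).

layer 65 (z = 7.8 mm)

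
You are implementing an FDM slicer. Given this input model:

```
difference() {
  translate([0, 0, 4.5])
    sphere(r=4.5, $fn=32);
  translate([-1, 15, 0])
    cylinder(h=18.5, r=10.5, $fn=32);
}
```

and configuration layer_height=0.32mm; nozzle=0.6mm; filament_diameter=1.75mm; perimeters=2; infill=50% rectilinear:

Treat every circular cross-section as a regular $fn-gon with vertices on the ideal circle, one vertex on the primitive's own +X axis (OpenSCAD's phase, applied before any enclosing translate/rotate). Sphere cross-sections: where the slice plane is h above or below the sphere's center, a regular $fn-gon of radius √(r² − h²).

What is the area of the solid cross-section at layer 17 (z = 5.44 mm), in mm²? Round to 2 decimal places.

At z = 5.44 mm: the sphere: section is a regular 32-gon, circumradius = √(r²−h²) = √(4.5²−0.94²) = 4.401 (area = (32/2)·4.401²·sin(360°/32) = 60.45 mm²); the r=10.5 cylinder at (-1, 15) gives a regular 32-gon of circumradius 10.5 (constant along its height) (area = (32/2)·10.500²·sin(360°/32) = 344.14 mm²); After the difference (first − rest): starting from the r=4.5 sphere (60.45 mm²), the r=10.5 cylinder at (-1, 15) misses the remaining region (no effect) — area = 60.45 mm². Overall, the cross-section is a single solid region. Net area = 60.45 mm².

60.45 mm²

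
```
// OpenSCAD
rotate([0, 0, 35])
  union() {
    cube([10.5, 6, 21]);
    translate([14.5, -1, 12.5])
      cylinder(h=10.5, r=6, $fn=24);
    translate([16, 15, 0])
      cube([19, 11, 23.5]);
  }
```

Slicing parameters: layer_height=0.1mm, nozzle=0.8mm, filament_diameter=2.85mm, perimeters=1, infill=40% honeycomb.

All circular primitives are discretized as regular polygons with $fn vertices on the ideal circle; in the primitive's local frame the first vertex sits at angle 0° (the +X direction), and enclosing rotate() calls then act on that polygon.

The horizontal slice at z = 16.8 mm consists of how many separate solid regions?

At z = 16.8 mm: the 10.5×6 cube contributes its full rectangle; the r=6 cylinder at (14.5, -1) gives a regular 24-gon of circumradius 6 (constant along its height); the cube at (16, 15) is present — its section is the full 19×11 rectangle; Combining (union): the regions partially overlap (shared area 4.09 mm²), so overlapping operands fuse into one piece — 2 connected regions; (rotated 35° about Z; rotation is an isometry so areas/perimeters/island counts are preserved). The result has 2 disconnected regions.

2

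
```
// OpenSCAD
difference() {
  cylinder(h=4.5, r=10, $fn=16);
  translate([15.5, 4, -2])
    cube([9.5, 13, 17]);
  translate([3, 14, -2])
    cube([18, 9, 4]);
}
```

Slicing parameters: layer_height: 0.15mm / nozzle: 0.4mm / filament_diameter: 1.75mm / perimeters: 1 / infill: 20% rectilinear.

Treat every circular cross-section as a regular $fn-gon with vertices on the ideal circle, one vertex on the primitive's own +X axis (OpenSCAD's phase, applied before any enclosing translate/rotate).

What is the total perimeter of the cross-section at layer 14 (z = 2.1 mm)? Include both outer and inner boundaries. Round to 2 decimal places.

62.43 mm

At z = 2.1 mm: the cylinder: section is a regular 16-gon, circumradius r=10 (perimeter = 2·16·10.000·sin(180°/16) = 62.43 mm); the cube at (15.5, 4) (footprint 9.5×13) is included at this height (perimeter 45.00 mm); the cube at (3, 14) does not reach this height (z outside [-2, 2]); Taking the first minus the rest: starting from the r=10 cylinder, the 9.5×13 cube at (15.5, 4) misses the remaining region (no effect) — boundary = 62.43 mm. Overall, the cross-section is a single solid region. Total boundary length (outer) = 62.43 mm.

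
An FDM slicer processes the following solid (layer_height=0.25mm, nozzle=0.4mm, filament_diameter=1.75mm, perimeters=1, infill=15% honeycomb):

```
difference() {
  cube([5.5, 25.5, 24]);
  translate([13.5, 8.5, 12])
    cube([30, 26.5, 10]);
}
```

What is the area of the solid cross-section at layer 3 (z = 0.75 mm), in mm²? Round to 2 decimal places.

At z = 0.75 mm: the 5.5×25.5 cube contributes its full rectangle (area 140.25 mm²); the cube at (13.5, 8.5) does not reach this height (z outside [12, 22]); Subtracting the remaining from the first: none of the subtracted shapes is present at this height, so the 5.5×25.5 cube is unchanged — area = 140.25 mm². Overall, the cross-section is a single solid region. Net area = 140.25 mm².

140.25 mm²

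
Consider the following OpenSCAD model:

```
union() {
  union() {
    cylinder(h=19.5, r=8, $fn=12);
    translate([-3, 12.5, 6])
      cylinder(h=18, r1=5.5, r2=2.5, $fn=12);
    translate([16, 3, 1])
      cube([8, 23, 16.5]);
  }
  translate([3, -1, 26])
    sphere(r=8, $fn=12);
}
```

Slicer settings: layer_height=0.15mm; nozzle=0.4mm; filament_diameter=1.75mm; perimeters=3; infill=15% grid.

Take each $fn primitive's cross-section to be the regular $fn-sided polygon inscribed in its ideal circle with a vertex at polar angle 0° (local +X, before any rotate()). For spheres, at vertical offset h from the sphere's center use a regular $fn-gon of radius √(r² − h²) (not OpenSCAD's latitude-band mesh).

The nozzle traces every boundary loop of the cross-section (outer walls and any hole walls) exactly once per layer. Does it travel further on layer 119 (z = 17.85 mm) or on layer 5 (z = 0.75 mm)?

layer 119 (z = 17.85 mm)

Layer 119 (z = 17.85): the r=8 cylinder contributes a regular 12-gon of circumradius 8 (perimeter = 2·12·8.000·sin(180°/12) = 49.69 mm); the cone at (-3, 12.5): at t=0.658 of its height the radius interpolates to r₁+(r₂−r₁)t = 3.525, giving a regular 12-gon of that circumradius (perimeter = 2·12·3.525·sin(180°/12) = 21.90 mm); the cube at (16, 3) does not reach this height (z outside [1, 17.5]); Taking the union: the 2 present regions are separate (no shared area or edge), so areas and boundary lengths simply add and each stays a separate island — boundary = 71.59 mm; the sphere at (3, -1) is absent (|z−center|=8.150 > r=8); Taking the union: only the result so far is present, so the union is just that shape — boundary = 71.59 mm. So its perimeter = 71.59 mm. Layer 5 (z = 0.75): the r=8 cylinder contributes a regular 12-gon of circumradius 8 (perimeter = 2·12·8.000·sin(180°/12) = 49.69 mm); the cone at (-3, 12.5) is not intersected at this z (z outside [6, 24]); the cube at (16, 3) is absent (z outside [1, 17.5]); Taking the union: only the r=8 cylinder is present, so the union is just that shape — boundary = 49.69 mm; the sphere at (3, -1) does not reach this height (|z−center|=25.250 > r=8); Merging all regions: only the result so far is present, so the union is just that shape — boundary = 49.69 mm. So its perimeter = 49.69 mm. Layer 119 is larger (71.59 vs 49.69 mm).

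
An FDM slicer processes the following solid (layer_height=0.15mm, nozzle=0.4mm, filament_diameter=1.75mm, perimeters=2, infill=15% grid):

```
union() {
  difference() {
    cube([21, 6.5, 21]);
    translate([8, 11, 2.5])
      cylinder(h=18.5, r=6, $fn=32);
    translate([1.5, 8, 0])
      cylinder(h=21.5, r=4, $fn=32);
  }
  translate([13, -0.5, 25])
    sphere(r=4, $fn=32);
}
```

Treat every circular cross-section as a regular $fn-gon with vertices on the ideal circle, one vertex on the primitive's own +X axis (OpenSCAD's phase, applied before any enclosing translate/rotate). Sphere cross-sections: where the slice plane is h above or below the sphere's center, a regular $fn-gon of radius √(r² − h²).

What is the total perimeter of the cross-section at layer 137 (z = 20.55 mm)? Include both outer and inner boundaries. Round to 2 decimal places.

At z = 20.55 mm: the cube (footprint 21×6.5) is included at this height (perimeter 55.00 mm); the r=6 cylinder at (8, 11) contributes a regular 32-gon of circumradius 6 (perimeter = 2·32·6.000·sin(180°/32) = 37.64 mm); the r=4 cylinder at (1.5, 8) contributes a regular 32-gon of circumradius 4 (perimeter = 2·32·4.000·sin(180°/32) = 25.09 mm); Taking the first minus the rest: starting from the 21×6.5 cube, the r=6 cylinder at (8, 11) partially overlaps it — only the 7.99 mm² overlap (of its 112.37 mm²) is removed, clipping the outline; the r=4 cylinder at (1.5, 8) partially overlaps it — only the 9.87 mm² overlap (of its 49.94 mm²) is removed, clipping the outline — boundary = 54.03 mm; the sphere at (13, -0.5) is not intersected at this z (|z−center|=4.450 > r=4); Taking the union: only the result so far is present, so the union is just that shape — boundary = 54.03 mm. Overall, the cross-section is a single solid region. Total boundary length (outer) = 54.03 mm.

54.03 mm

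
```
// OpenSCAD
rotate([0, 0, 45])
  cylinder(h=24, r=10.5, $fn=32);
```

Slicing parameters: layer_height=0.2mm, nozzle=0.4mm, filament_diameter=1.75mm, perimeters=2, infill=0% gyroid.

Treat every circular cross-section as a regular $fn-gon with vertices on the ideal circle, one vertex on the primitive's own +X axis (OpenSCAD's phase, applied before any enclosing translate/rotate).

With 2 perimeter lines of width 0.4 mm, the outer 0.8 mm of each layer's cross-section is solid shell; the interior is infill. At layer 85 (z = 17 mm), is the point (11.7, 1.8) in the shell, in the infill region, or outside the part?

outside

At z = 17 mm: the cylinder: section is a regular 32-gon, circumradius r=10.5; (whole slice rotated 45° about Z — lengths, areas and connectivity unchanged). Overall, the cross-section is a single solid region. Undo the 45° rotation: the query point maps to (9.546, -7.000) in the un-rotated model frame. The nearest boundary edge runs (7.42, -7.42)→(8.73, -5.83); distance from the point to it = 1.37 mm. The point is not inside any of the regions above, so it lies outside the cross-section (1.37 mm from the nearest boundary).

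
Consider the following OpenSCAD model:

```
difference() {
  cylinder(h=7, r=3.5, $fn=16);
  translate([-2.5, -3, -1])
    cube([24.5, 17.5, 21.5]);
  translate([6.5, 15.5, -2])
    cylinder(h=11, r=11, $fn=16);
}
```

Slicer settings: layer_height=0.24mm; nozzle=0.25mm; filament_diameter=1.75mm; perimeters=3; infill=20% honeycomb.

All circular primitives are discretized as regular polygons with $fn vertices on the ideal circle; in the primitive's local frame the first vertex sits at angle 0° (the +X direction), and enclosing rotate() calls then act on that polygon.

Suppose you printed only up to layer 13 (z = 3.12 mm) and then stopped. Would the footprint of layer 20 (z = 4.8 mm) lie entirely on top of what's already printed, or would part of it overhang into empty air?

entirely on top

Compare the two slices. At z = 3.12: the cylinder: section is a regular 16-gon, circumradius r=3.5 (area = (16/2)·3.500²·sin(360°/16) = 37.50 mm²); the cube at (-2.5, -3) (footprint 24.5×17.5) is included at this height (area 428.75 mm²); the r=11 cylinder at (6.5, 15.5) contributes a regular 16-gon of circumradius 11 (area = (16/2)·11.000²·sin(360°/16) = 370.44 mm²); After the difference (first − rest): starting from the r=3.5 cylinder (37.50 mm²), the 24.5×17.5 cube at (-2.5, -3) partially overlaps it — only the 33.31 mm² overlap (of its 428.75 mm²) is removed, clipping the outline; the r=11 cylinder at (6.5, 15.5) misses the remaining region (no effect) — area = 4.19 mm². At z = 4.8: the cylinder: section is a regular 16-gon, circumradius r=3.5 (area = (16/2)·3.500²·sin(360°/16) = 37.50 mm²); the cube at (-2.5, -3) (footprint 24.5×17.5) is included at this height (area 428.75 mm²); the cylinder at (6.5, 15.5): section is a regular 16-gon, circumradius r=11 (area = (16/2)·11.000²·sin(360°/16) = 370.44 mm²); Subtracting the remaining from the first: starting from the r=3.5 cylinder (37.50 mm²), the 24.5×17.5 cube at (-2.5, -3) partially overlaps it — only the 33.31 mm² overlap (of its 428.75 mm²) is removed, clipping the outline; the r=11 cylinder at (6.5, 15.5) misses the remaining region (no effect) — area = 4.19 mm². Checking containment: the cross-section at z = 4.8 is a subset of the cross-section at z = 3.12.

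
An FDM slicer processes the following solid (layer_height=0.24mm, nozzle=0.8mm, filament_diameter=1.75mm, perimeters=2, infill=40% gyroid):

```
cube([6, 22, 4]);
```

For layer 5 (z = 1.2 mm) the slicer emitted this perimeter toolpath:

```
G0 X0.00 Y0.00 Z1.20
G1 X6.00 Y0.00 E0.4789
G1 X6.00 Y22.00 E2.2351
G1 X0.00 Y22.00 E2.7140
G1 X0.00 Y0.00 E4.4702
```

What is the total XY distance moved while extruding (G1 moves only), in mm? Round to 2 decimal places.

56.00 mm

Sum the Euclidean lengths of each G1 segment: total = 56.00 mm.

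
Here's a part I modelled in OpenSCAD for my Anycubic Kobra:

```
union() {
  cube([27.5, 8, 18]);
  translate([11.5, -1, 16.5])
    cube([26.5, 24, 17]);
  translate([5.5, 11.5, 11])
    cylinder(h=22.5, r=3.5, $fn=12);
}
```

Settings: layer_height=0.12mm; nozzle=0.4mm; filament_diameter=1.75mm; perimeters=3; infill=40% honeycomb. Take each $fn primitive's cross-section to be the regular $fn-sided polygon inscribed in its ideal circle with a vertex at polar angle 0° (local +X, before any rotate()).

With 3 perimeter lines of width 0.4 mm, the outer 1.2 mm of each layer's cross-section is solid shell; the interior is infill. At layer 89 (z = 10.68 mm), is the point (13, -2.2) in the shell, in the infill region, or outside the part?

At z = 10.68 mm: the cube (footprint 27.5×8) is included at this height; the cube at (11.5, -1) does not reach this height (z outside [16.5, 33.5]); the cylinder at (5.5, 11.5) is absent (z outside [11, 33.5]); Combining (union): only the 27.5×8 cube is present, so the union is just that shape — 1 connected region. Overall, the cross-section is a single solid region. The nearest boundary edge runs (0.00, 0.00)→(27.50, 0.00); distance from the point to it = 2.20 mm. The point is not inside any of the regions above, so it lies outside the cross-section (2.20 mm from the nearest boundary).

outside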